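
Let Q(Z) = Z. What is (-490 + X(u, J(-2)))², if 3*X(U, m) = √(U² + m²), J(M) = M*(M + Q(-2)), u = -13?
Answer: (1470 - √233)²/9 ≈ 2.3514e+5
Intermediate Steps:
J(M) = M*(-2 + M) (J(M) = M*(M - 2) = M*(-2 + M))
X(U, m) = √(U² + m²)/3
(-490 + X(u, J(-2)))² = (-490 + √((-13)² + (-2*(-2 - 2))²)/3)² = (-490 + √(169 + (-2*(-4))²)/3)² = (-490 + √(169 + 8²)/3)² = (-490 + √(169 + 64)/3)² = (-490 + √233/3)²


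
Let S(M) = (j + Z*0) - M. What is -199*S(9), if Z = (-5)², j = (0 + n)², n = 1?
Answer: 1592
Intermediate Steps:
j = 1 (j = (0 + 1)² = 1² = 1)
Z = 25
S(M) = 1 - M (S(M) = (1 + 25*0) - M = (1 + 0) - M = 1 - M)
-199*S(9) = -199*(1 - 1*9) = -199*(1 - 9) = -199*(-8) = 1592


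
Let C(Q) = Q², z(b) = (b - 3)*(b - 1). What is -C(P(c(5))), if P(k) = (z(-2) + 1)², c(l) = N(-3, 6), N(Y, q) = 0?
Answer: -65536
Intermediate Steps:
z(b) = (-1 + b)*(-3 + b) (z(b) = (-3 + b)*(-1 + b) = (-1 + b)*(-3 + b))
c(l) = 0
P(k) = 256 (P(k) = ((3 + (-2)² - 4*(-2)) + 1)² = ((3 + 4 + 8) + 1)² = (15 + 1)² = 16² = 256)
-C(P(c(5))) = -1*256² = -1*65536 = -65536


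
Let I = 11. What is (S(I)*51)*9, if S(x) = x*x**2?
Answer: 610929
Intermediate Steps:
S(x) = x**3
(S(I)*51)*9 = (11**3*51)*9 = (1331*51)*9 = 67881*9 = 610929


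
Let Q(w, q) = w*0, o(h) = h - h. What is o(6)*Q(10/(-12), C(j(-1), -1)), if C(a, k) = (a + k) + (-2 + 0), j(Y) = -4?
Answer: 0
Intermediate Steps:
C(a, k) = -2 + a + k (C(a, k) = (a + k) - 2 = -2 + a + k)
o(h) = 0
Q(w, q) = 0
o(6)*Q(10/(-12), C(j(-1), -1)) = 0*0 = 0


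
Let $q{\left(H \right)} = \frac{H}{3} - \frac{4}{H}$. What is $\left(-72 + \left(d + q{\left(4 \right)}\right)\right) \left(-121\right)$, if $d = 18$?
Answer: $\frac{19481}{3} \approx 6493.7$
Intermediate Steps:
$q{\left(H \right)} = - \frac{4}{H} + \frac{H}{3}$ ($q{\left(H \right)} = H \frac{1}{3} - \frac{4}{H} = \frac{H}{3} - \frac{4}{H} = - \frac{4}{H} + \frac{H}{3}$)
$\left(-72 + \left(d + q{\left(4 \right)}\right)\right) \left(-121\right) = \left(-72 + \left(18 + \left(- \frac{4}{4} + \frac{1}{3} \cdot 4\right)\right)\right) \left(-121\right) = \left(-72 + \left(18 + \left(\left(-4\right) \frac{1}{4} + \frac{4}{3}\right)\right)\right) \left(-121\right) = \left(-72 + \left(18 + \left(-1 + \frac{4}{3}\right)\right)\right) \left(-121\right) = \left(-72 + \left(18 + \frac{1}{3}\right)\right) \left(-121\right) = \left(-72 + \frac{55}{3}\right) \left(-121\right) = \left(- \frac{161}{3}\right) \left(-121\right) = \frac{19481}{3}$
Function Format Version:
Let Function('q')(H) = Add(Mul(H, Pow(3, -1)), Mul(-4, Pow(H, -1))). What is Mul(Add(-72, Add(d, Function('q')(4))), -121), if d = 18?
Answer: Rational(19481, 3) ≈ 6493.7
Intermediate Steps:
Function('q')(H) = Add(Mul(-4, Pow(H, -1)), Mul(Rational(1, 3), H)) (Function('q')(H) = Add(Mul(H, Rational(1, 3)), Mul(-4, Pow(H, -1))) = Add(Mul(Rational(1, 3), H), Mul(-4, Pow(H, -1))) = Add(Mul(-4, Pow(H, -1)), Mul(Rational(1, 3), H)))
Mul(Add(-72, Add(d, Function('q')(4))), -121) = Mul(Add(-72, Add(18, Add(Mul(-4, Pow(4, -1)), Mul(Rational(1, 3), 4)))), -121) = Mul(Add(-72, Add(18, Add(Mul(-4, Rational(1, 4)), Rational(4, 3)))), -121) = Mul(Add(-72, Add(18, Add(-1, Rational(4, 3)))), -121) = Mul(Add(-72, Add(18, Rational(1, 3))), -121) = Mul(Add(-72, Rational(55, 3)), -121) = Mul(Rational(-161, 3), -121) = Rational(19481, 3)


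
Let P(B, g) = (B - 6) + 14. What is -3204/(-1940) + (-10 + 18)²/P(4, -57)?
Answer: 10163/1455 ≈ 6.9849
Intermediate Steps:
P(B, g) = 8 + B (P(B, g) = (-6 + B) + 14 = 8 + B)
-3204/(-1940) + (-10 + 18)²/P(4, -57) = -3204/(-1940) + (-10 + 18)²/(8 + 4) = -3204*(-1/1940) + 8²/12 = 801/485 + 64*(1/12) = 801/485 + 16/3 = 10163/1455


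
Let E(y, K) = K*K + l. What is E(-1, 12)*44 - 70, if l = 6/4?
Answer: 6332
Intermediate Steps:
l = 3/2 (l = 6*(1/4) = 3/2 ≈ 1.5000)
E(y, K) = 3/2 + K**2 (E(y, K) = K*K + 3/2 = K**2 + 3/2 = 3/2 + K**2)
E(-1, 12)*44 - 70 = (3/2 + 12**2)*44 - 70 = (3/2 + 144)*44 - 70 = (291/2)*44 - 70 = 6402 - 70 = 6332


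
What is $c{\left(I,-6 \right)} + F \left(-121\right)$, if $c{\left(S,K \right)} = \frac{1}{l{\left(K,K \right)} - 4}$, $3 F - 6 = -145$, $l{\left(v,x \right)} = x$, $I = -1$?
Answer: $\frac{168187}{30} \approx 5606.2$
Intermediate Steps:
$F = - \frac{139}{3}$ ($F = 2 + \frac{1}{3} \left(-145\right) = 2 - \frac{145}{3} = - \frac{139}{3} \approx -46.333$)
$c{\left(S,K \right)} = \frac{1}{-4 + K}$ ($c{\left(S,K \right)} = \frac{1}{K - 4} = \frac{1}{-4 + K}$)
$c{\left(I,-6 \right)} + F \left(-121\right) = \frac{1}{-4 - 6} - - \frac{16819}{3} = \frac{1}{-10} + \frac{16819}{3} = - \frac{1}{10} + \frac{16819}{3} = \frac{168187}{30}$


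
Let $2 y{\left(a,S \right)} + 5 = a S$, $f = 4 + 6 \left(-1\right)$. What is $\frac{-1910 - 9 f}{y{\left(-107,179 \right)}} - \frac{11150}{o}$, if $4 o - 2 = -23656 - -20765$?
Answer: $\frac{144229796}{9224577} \approx 15.635$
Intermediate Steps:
$f = -2$ ($f = 4 - 6 = -2$)
$y{\left(a,S \right)} = - \frac{5}{2} + \frac{S a}{2}$ ($y{\left(a,S \right)} = - \frac{5}{2} + \frac{a S}{2} = - \frac{5}{2} + \frac{S a}{2}$)
$o = - \frac{2889}{4}$ ($o = \frac{1}{2} + \frac{-23656 - -20765}{4} = \frac{1}{2} + \frac{-23656 + 20765}{4} = \frac{1}{2} + \frac{1}{4} \left(-2891\right) = \frac{1}{2} - \frac{2891}{4} = - \frac{2889}{4} \approx -722.25$)
$\frac{-1910 - 9 f}{y{\left(-107,179 \right)}} - \frac{11150}{o} = \frac{-1910 - 9 \left(-2\right)}{- \frac{5}{2} + \frac{1}{2} \cdot 179 \left(-107\right)} - \frac{11150}{- \frac{2889}{4}} = \frac{-1910 - -18}{- \frac{5}{2} - \frac{19153}{2}} - - \frac{44600}{2889} = \frac{-1910 + 18}{-9579} + \frac{44600}{2889} = \left(-1892\right) \left(- \frac{1}{9579}\right) + \frac{44600}{2889} = \frac{1892}{9579} + \frac{44600}{2889} = \frac{144229796}{9224577}$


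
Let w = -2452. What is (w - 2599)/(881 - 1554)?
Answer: 5051/673 ≈ 7.5052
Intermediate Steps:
(w - 2599)/(881 - 1554) = (-2452 - 2599)/(881 - 1554) = -5051/(-673) = -5051*(-1/673) = 5051/673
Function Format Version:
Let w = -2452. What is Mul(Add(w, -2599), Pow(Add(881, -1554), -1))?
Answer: Rational(5051, 673) ≈ 7.5052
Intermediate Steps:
Mul(Add(w, -2599), Pow(Add(881, -1554), -1)) = Mul(Add(-2452, -2599), Pow(Add(881, -1554), -1)) = Mul(-5051, Pow(-673, -1)) = Mul(-5051, Rational(-1, 673)) = Rational(5051, 673)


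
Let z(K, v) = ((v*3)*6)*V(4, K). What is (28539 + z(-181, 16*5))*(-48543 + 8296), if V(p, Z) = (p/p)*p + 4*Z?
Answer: 40579480467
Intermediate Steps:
V(p, Z) = p + 4*Z (V(p, Z) = 1*p + 4*Z = p + 4*Z)
z(K, v) = 18*v*(4 + 4*K) (z(K, v) = ((v*3)*6)*(4 + 4*K) = ((3*v)*6)*(4 + 4*K) = (18*v)*(4 + 4*K) = 18*v*(4 + 4*K))
(28539 + z(-181, 16*5))*(-48543 + 8296) = (28539 + 72*(16*5)*(1 - 181))*(-48543 + 8296) = (28539 + 72*80*(-180))*(-40247) = (28539 - 1036800)*(-40247) = -1008261*(-40247) = 40579480467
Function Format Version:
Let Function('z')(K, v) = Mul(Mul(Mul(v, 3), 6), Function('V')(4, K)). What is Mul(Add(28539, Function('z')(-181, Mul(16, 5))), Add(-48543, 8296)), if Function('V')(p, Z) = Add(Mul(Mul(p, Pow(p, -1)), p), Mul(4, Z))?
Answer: 40579480467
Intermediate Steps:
Function('V')(p, Z) = Add(p, Mul(4, Z)) (Function('V')(p, Z) = Add(Mul(1, p), Mul(4, Z)) = Add(p, Mul(4, Z)))
Function('z')(K, v) = Mul(18, v, Add(4, Mul(4, K))) (Function('z')(K, v) = Mul(Mul(Mul(v, 3), 6), Add(4, Mul(4, K))) = Mul(Mul(Mul(3, v), 6), Add(4, Mul(4, K))) = Mul(Mul(18, v), Add(4, Mul(4, K))) = Mul(18, v, Add(4, Mul(4, K))))
Mul(Add(28539, Function('z')(-181, Mul(16, 5))), Add(-48543, 8296)) = Mul(Add(28539, Mul(72, Mul(16, 5), Add(1, -181))), Add(-48543, 8296)) = Mul(Add(28539, Mul(72, 80, -180)), -40247) = Mul(Add(28539, -1036800), -40247) = Mul(-1008261, -40247) = 40579480467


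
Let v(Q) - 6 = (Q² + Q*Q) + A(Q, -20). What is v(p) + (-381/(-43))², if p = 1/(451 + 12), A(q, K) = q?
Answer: 33497087880/396368281 ≈ 84.510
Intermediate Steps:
p = 1/463 ≈ 0.0021598
v(Q) = 6 + Q + 2*Q² (v(Q) = 6 + ((Q² + Q*Q) + Q) = 6 + ((Q² + Q²) + Q) = 6 + (2*Q² + Q) = 6 + (Q + 2*Q²) = 6 + Q + 2*Q²)
v(p) + (-381/(-43))² = (6 + 1/463 + 2*(1/463)²) + (-381/(-43))² = (6 + 1/463 + 2*(1/214369)) + (-381*(-1/43))² = (6 + 1/463 + 2/214369) + (381/43)² = 1286679/214369 + 145161/1849 = 33497087880/396368281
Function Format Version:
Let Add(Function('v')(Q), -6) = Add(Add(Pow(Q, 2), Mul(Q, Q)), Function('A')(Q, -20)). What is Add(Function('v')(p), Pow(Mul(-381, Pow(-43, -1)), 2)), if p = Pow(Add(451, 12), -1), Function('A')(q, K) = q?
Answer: Rational(33497087880, 396368281) ≈ 84.510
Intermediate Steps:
p = Rational(1, 463) (p = Pow(463, -1) = Rational(1, 463) ≈ 0.0021598)
Function('v')(Q) = Add(6, Q, Mul(2, Pow(Q, 2))) (Function('v')(Q) = Add(6, Add(Add(Pow(Q, 2), Mul(Q, Q)), Q)) = Add(6, Add(Add(Pow(Q, 2), Pow(Q, 2)), Q)) = Add(6, Add(Mul(2, Pow(Q, 2)), Q)) = Add(6, Add(Q, Mul(2, Pow(Q, 2)))) = Add(6, Q, Mul(2, Pow(Q, 2))))
Add(Function('v')(p), Pow(Mul(-381, Pow(-43, -1)), 2)) = Add(Add(6, Rational(1, 463), Mul(2, Pow(Rational(1, 463), 2))), Pow(Mul(-381, Pow(-43, -1)), 2)) = Add(Add(6, Rational(1, 463), Mul(2, Rational(1, 214369))), Pow(Mul(-381, Rational(-1, 43)), 2)) = Add(Add(6, Rational(1, 463), Rational(2, 214369)), Pow(Rational(381, 43), 2)) = Add(Rational(1286679, 214369), Rational(145161, 1849)) = Rational(33497087880, 396368281)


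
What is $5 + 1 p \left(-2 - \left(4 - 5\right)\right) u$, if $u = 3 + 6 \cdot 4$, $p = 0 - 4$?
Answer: $113$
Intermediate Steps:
$p = -4$
$u = 27$ ($u = 3 + 24 = 27$)
$5 + 1 p \left(-2 - \left(4 - 5\right)\right) u = 5 + 1 \left(-4\right) \left(-2 - \left(4 - 5\right)\right) 27 = 5 + - 4 \left(-2 - -1\right) 27 = 5 + - 4 \left(-2 + 1\right) 27 = 5 + \left(-4\right) \left(-1\right) 27 = 5 + 4 \cdot 27 = 5 + 108 = 113$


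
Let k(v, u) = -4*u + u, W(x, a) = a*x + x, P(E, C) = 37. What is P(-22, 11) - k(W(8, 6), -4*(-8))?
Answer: 133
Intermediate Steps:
W(x, a) = x + a*x
k(v, u) = -3*u
P(-22, 11) - k(W(8, 6), -4*(-8)) = 37 - (-3)*(-4*(-8)) = 37 - (-3)*32 = 37 - 1*(-96) = 37 + 96 = 133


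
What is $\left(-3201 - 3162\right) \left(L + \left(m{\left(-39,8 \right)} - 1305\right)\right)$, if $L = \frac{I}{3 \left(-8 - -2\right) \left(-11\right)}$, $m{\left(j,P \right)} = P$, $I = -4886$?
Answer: $\frac{92508122}{11} \approx 8.4098 \cdot 10^{6}$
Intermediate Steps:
$L = - \frac{2443}{99}$ ($L = - \frac{4886}{3 \left(-8 - -2\right) \left(-11\right)} = - \frac{4886}{3 \left(-8 + 2\right) \left(-11\right)} = - \frac{4886}{3 \left(-6\right) \left(-11\right)} = - \frac{4886}{\left(-18\right) \left(-11\right)} = - \frac{4886}{198} = \left(-4886\right) \frac{1}{198} = - \frac{2443}{99} \approx -24.677$)
$\left(-3201 - 3162\right) \left(L + \left(m{\left(-39,8 \right)} - 1305\right)\right) = \left(-3201 - 3162\right) \left(- \frac{2443}{99} + \left(8 - 1305\right)\right) = - 6363 \left(- \frac{2443}{99} + \left(8 - 1305\right)\right) = - 6363 \left(- \frac{2443}{99} - 1297\right) = \left(-6363\right) \left(- \frac{130846}{99}\right) = \frac{92508122}{11}$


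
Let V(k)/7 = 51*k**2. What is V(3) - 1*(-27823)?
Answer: 31036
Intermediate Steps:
V(k) = 357*k**2 (V(k) = 7*(51*k**2) = 357*k**2)
V(3) - 1*(-27823) = 357*3**2 - 1*(-27823) = 357*9 + 27823 = 3213 + 27823 = 31036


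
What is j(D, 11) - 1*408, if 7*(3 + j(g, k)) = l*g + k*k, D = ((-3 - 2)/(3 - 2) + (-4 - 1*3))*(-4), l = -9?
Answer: -3188/7 ≈ -455.43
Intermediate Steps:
D = 48 (D = (-5/1 + (-4 - 3))*(-4) = (-5*1 - 7)*(-4) = (-5 - 7)*(-4) = -12*(-4) = 48)
j(g, k) = -3 - 9*g/7 + k**2/7 (j(g, k) = -3 + (-9*g + k*k)/7 = -3 + (-9*g + k**2)/7 = -3 + (k**2 - 9*g)/7 = -3 + (-9*g/7 + k**2/7) = -3 - 9*g/7 + k**2/7)
j(D, 11) - 1*408 = (-3 - 9/7*48 + (1/7)*11**2) - 1*408 = (-3 - 432/7 + (1/7)*121) - 408 = (-3 - 432/7 + 121/7) - 408 = -332/7 - 408 = -3188/7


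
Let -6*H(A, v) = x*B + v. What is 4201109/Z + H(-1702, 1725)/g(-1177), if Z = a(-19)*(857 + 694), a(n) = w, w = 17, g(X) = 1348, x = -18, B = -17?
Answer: 1028030855/6462312 ≈ 159.08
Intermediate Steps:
a(n) = 17
H(A, v) = -51 - v/6 (H(A, v) = -(-18*(-17) + v)/6 = -(306 + v)/6 = -51 - v/6)
Z = 26367 (Z = 17*(857 + 694) = 17*1551 = 26367)
4201109/Z + H(-1702, 1725)/g(-1177) = 4201109/26367 + (-51 - 1/6*1725)/1348 = 4201109*(1/26367) + (-51 - 575/2)*(1/1348) = 381919/2397 - 677/2*1/1348 = 381919/2397 - 677/2696 = 1028030855/6462312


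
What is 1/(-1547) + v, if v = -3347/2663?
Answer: -5180472/4119661 ≈ -1.2575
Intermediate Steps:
v = -3347/2663 (v = -3347*1/2663 = -3347/2663 ≈ -1.2569)
1/(-1547) + v = 1/(-1547) - 3347/2663 = -1/1547 - 3347/2663 = -5180472/4119661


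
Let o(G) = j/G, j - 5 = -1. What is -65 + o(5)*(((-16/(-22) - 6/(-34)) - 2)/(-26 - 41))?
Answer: -814221/12529 ≈ -64.987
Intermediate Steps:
j = 4 (j = 5 - 1 = 4)
o(G) = 4/G
-65 + o(5)*(((-16/(-22) - 6/(-34)) - 2)/(-26 - 41)) = -65 + (4/5)*(((-16/(-22) - 6/(-34)) - 2)/(-26 - 41)) = -65 + (4*(1/5))*(((-16*(-1/22) - 6*(-1/34)) - 2)/(-67)) = -65 + 4*(((8/11 + 3/17) - 2)*(-1/67))/5 = -65 + 4*((169/187 - 2)*(-1/67))/5 = -65 + 4*(-205/187*(-1/67))/5 = -65 + (4/5)*(205/12529) = -65 + 164/12529 = -814221/12529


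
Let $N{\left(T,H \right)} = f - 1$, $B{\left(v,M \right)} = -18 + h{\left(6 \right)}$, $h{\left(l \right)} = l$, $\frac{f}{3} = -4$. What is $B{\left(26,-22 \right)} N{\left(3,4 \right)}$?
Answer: $156$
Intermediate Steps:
$f = -12$ ($f = 3 \left(-4\right) = -12$)
$B{\left(v,M \right)} = -12$ ($B{\left(v,M \right)} = -18 + 6 = -12$)
$N{\left(T,H \right)} = -13$ ($N{\left(T,H \right)} = -12 - 1 = -13$)
$B{\left(26,-22 \right)} N{\left(3,4 \right)} = \left(-12\right) \left(-13\right) = 156$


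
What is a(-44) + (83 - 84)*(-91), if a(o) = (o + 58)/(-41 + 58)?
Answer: 1561/17 ≈ 91.823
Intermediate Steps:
a(o) = 58/17 + o/17 (a(o) = (58 + o)/17 = (58 + o)*(1/17) = 58/17 + o/17)
a(-44) + (83 - 84)*(-91) = (58/17 + (1/17)*(-44)) + (83 - 84)*(-91) = (58/17 - 44/17) - 1*(-91) = 14/17 + 91 = 1561/17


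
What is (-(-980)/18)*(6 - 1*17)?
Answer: -5390/9 ≈ -598.89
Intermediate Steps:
(-(-980)/18)*(6 - 1*17) = (-(-980)/18)*(6 - 17) = -35*(-14/9)*(-11) = (490/9)*(-11) = -5390/9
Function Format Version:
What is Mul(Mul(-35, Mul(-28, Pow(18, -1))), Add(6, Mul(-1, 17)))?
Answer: Rational(-5390, 9) ≈ -598.89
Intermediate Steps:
Mul(Mul(-35, Mul(-28, Pow(18, -1))), Add(6, Mul(-1, 17))) = Mul(Mul(-35, Mul(-28, Rational(1, 18))), Add(6, -17)) = Mul(Mul(-35, Rational(-14, 9)), -11) = Mul(Rational(490, 9), -11) = Rational(-5390, 9)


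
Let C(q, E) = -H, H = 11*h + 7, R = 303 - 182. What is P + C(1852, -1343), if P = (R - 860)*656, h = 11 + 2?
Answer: -484934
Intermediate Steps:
R = 121
h = 13
P = -484784 (P = (121 - 860)*656 = -739*656 = -484784)
H = 150 (H = 11*13 + 7 = 143 + 7 = 150)
C(q, E) = -150 (C(q, E) = -1*150 = -150)
P + C(1852, -1343) = -484784 - 150 = -484934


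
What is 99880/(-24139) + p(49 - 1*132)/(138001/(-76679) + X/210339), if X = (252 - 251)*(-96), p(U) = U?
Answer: 9804754644790319/233620086563899 ≈ 41.969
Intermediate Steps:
X = -96 (X = 1*(-96) = -96)
99880/(-24139) + p(49 - 1*132)/(138001/(-76679) + X/210339) = 99880/(-24139) + (49 - 1*132)/(138001/(-76679) - 96/210339) = 99880*(-1/24139) + (49 - 132)/(138001*(-1/76679) - 96*1/210339) = -99880/24139 - 83/(-138001/76679 - 32/70113) = -99880/24139 - 83/(-9678117841/5376194727) = -99880/24139 - 83*(-5376194727/9678117841) = -99880/24139 + 446224162341/9678117841 = 9804754644790319/233620086563899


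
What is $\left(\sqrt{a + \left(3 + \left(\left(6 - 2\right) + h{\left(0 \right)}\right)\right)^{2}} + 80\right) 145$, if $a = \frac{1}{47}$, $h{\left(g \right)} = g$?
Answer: $11600 + \frac{6960 \sqrt{47}}{47} \approx 12615.0$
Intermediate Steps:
$a = \frac{1}{47} \approx 0.021277$
$\left(\sqrt{a + \left(3 + \left(\left(6 - 2\right) + h{\left(0 \right)}\right)\right)^{2}} + 80\right) 145 = \left(\sqrt{\frac{1}{47} + \left(3 + \left(\left(6 - 2\right) + 0\right)\right)^{2}} + 80\right) 145 = \left(\sqrt{\frac{1}{47} + \left(3 + \left(4 + 0\right)\right)^{2}} + 80\right) 145 = \left(\sqrt{\frac{1}{47} + \left(3 + 4\right)^{2}} + 80\right) 145 = \left(\sqrt{\frac{1}{47} + 7^{2}} + 80\right) 145 = \left(\sqrt{\frac{1}{47} + 49} + 80\right) 145 = \left(\sqrt{\frac{2304}{47}} + 80\right) 145 = \left(\frac{48 \sqrt{47}}{47} + 80\right) 145 = \left(80 + \frac{48 \sqrt{47}}{47}\right) 145 = 11600 + \frac{6960 \sqrt{47}}{47}$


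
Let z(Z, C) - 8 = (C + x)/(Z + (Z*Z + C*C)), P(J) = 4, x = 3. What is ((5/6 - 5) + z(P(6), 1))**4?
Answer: 815730721/3111696 ≈ 262.15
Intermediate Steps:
z(Z, C) = 8 + (3 + C)/(Z + C**2 + Z**2) (z(Z, C) = 8 + (C + 3)/(Z + (Z*Z + C*C)) = 8 + (3 + C)/(Z + (Z**2 + C**2)) = 8 + (3 + C)/(Z + (C**2 + Z**2)) = 8 + (3 + C)/(Z + C**2 + Z**2))
((5/6 - 5) + z(P(6), 1))**4 = ((5/6 - 5) + (3 + 1 + 8*4 + 8*1**2 + 8*4**2)/(4 + 1**2 + 4**2))**4 = ((5*(1/6) - 5) + (3 + 1 + 32 + 8*1 + 8*16)/(4 + 1 + 16))**4 = ((5/6 - 5) + (3 + 1 + 32 + 8 + 128)/21)**4 = (-25/6 + (1/21)*172)**4 = (-25/6 + 172/21)**4 = (169/42)**4 = 815730721/3111696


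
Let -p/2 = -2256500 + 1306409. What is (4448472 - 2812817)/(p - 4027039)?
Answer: -1635655/2126857 ≈ -0.76905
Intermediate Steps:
p = 1900182 (p = -2*(-2256500 + 1306409) = -2*(-950091) = 1900182)
(4448472 - 2812817)/(p - 4027039) = (4448472 - 2812817)/(1900182 - 4027039) = 1635655/(-2126857) = 1635655*(-1/2126857) = -1635655/2126857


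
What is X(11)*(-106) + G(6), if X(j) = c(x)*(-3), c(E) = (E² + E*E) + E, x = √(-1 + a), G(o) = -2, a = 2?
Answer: 952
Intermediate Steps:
x = 1 (x = √(-1 + 2) = √1 = 1)
c(E) = E + 2*E² (c(E) = (E² + E²) + E = 2*E² + E = E + 2*E²)
X(j) = -9 (X(j) = (1*(1 + 2*1))*(-3) = (1*(1 + 2))*(-3) = (1*3)*(-3) = 3*(-3) = -9)
X(11)*(-106) + G(6) = -9*(-106) - 2 = 954 - 2 = 952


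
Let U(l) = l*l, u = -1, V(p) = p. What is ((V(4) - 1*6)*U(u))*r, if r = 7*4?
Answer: -56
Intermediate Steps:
U(l) = l²
r = 28
((V(4) - 1*6)*U(u))*r = ((4 - 1*6)*(-1)²)*28 = ((4 - 6)*1)*28 = -2*1*28 = -2*28 = -56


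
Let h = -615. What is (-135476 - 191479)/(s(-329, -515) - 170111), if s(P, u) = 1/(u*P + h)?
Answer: 55196543100/28718139019 ≈ 1.9220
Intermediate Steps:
s(P, u) = 1/(-615 + P*u) (s(P, u) = 1/(u*P - 615) = 1/(P*u - 615) = 1/(-615 + P*u))
(-135476 - 191479)/(s(-329, -515) - 170111) = (-135476 - 191479)/(1/(-615 - 329*(-515)) - 170111) = -326955/(1/(-615 + 169435) - 170111) = -326955/(1/168820 - 170111) = -326955/(-28718139019/168820) = -326955*(-168820/28718139019) = 55196543100/28718139019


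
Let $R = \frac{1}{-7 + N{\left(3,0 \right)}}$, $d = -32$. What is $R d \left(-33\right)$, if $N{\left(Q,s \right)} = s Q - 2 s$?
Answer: $- \frac{1056}{7} \approx -150.86$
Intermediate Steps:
$N{\left(Q,s \right)} = - 2 s + Q s$ ($N{\left(Q,s \right)} = Q s - 2 s = - 2 s + Q s$)
$R = - \frac{1}{7}$ ($R = \frac{1}{-7 + 0 \left(-2 + 3\right)} = \frac{1}{-7 + 0 \cdot 1} = \frac{1}{-7 + 0} = \frac{1}{-7} = - \frac{1}{7} \approx -0.14286$)
$R d \left(-33\right) = \left(- \frac{1}{7}\right) \left(-32\right) \left(-33\right) = \frac{32}{7} \left(-33\right) = - \frac{1056}{7}$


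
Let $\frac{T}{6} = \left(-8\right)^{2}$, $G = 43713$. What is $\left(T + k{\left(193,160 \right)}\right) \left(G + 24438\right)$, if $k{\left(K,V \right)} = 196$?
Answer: $39527580$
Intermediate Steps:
$T = 384$ ($T = 6 \left(-8\right)^{2} = 6 \cdot 64 = 384$)
$\left(T + k{\left(193,160 \right)}\right) \left(G + 24438\right) = \left(384 + 196\right) \left(43713 + 24438\right) = 580 \cdot 68151 = 39527580$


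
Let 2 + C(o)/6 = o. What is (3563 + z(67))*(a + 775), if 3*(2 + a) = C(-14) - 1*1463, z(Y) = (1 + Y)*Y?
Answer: 6170440/3 ≈ 2.0568e+6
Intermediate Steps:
C(o) = -12 + 6*o
z(Y) = Y*(1 + Y)
a = -1565/3 (a = -2 + ((-12 + 6*(-14)) - 1*1463)/3 = -2 + ((-12 - 84) - 1463)/3 = -2 + (-96 - 1463)/3 = -2 + (1/3)*(-1559) = -2 - 1559/3 = -1565/3 ≈ -521.67)
(3563 + z(67))*(a + 775) = (3563 + 67*(1 + 67))*(-1565/3 + 775) = (3563 + 67*68)*(760/3) = (3563 + 4556)*(760/3) = 8119*(760/3) = 6170440/3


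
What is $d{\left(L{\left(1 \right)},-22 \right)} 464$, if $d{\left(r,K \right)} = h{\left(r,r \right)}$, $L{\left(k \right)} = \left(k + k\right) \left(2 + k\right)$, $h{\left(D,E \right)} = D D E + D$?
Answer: $103008$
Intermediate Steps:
$h{\left(D,E \right)} = D + E D^{2}$ ($h{\left(D,E \right)} = D^{2} E + D = E D^{2} + D = D + E D^{2}$)
$L{\left(k \right)} = 2 k \left(2 + k\right)$
$d{\left(r,K \right)} = r \left(1 + r^{2}\right)$ ($d{\left(r,K \right)} = r \left(1 + r r\right) = r \left(1 + r^{2}\right)$)
$d{\left(L{\left(1 \right)},-22 \right)} 464 = \left(2 \cdot 1 \left(2 + 1\right) + \left(2 \cdot 1 \left(2 + 1\right)\right)^{3}\right) 464 = \left(2 \cdot 1 \cdot 3 + \left(2 \cdot 1 \cdot 3\right)^{3}\right) 464 = \left(6 + 6^{3}\right) 464 = \left(6 + 216\right) 464 = 222 \cdot 464 = 103008$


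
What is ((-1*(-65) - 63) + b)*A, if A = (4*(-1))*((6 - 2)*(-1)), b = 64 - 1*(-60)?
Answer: 2016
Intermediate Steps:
b = 124 (b = 64 + 60 = 124)
A = 16 (A = -16*(-1) = -4*(-4) = 16)
((-1*(-65) - 63) + b)*A = ((-1*(-65) - 63) + 124)*16 = ((65 - 63) + 124)*16 = (2 + 124)*16 = 126*16 = 2016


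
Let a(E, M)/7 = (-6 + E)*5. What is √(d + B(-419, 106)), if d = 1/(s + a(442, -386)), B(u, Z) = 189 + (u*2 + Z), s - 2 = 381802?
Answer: I*√21402320478766/198532 ≈ 23.302*I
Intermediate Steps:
a(E, M) = -210 + 35*E (a(E, M) = 7*((-6 + E)*5) = 7*(-30 + 5*E) = -210 + 35*E)
s = 381804 (s = 2 + 381802 = 381804)
B(u, Z) = 189 + Z + 2*u (B(u, Z) = 189 + (2*u + Z) = 189 + (Z + 2*u) = 189 + Z + 2*u)
d = 1/397064 (d = 1/(381804 + (-210 + 35*442)) = 1/(381804 + (-210 + 15470)) = 1/(381804 + 15260) = 1/397064 ≈ 2.5185e-6)
√(d + B(-419, 106)) = √(1/397064 + (189 + 106 + 2*(-419))) = √(1/397064 + (189 + 106 - 838)) = √(1/397064 - 543) = √(-215605751/397064) = I*√21402320478766/198532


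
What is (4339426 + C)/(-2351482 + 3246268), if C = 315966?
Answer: 2327696/447393 ≈ 5.2028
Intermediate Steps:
(4339426 + C)/(-2351482 + 3246268) = (4339426 + 315966)/(-2351482 + 3246268) = 4655392/894786 = 4655392*(1/894786) = 2327696/447393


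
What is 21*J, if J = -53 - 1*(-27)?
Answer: -546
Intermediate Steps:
J = -26 (J = -53 + 27 = -26)
21*J = 21*(-26) = -546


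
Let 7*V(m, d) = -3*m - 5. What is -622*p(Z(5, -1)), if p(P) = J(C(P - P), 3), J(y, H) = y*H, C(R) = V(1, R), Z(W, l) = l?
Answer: 14928/7 ≈ 2132.6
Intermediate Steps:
V(m, d) = -5/7 - 3*m/7 (V(m, d) = (-3*m - 5)/7 = (-5 - 3*m)/7 = -5/7 - 3*m/7)
C(R) = -8/7 (C(R) = -5/7 - 3/7*1 = -5/7 - 3/7 = -8/7)
J(y, H) = H*y
p(P) = -24/7 (p(P) = 3*(-8/7) = -24/7)
-622*p(Z(5, -1)) = -622*(-24/7) = 14928/7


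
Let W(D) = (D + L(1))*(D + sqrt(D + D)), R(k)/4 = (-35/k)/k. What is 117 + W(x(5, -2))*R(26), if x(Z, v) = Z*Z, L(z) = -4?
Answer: 1398/169 - 3675*sqrt(2)/169 ≈ -22.481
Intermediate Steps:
x(Z, v) = Z**2
R(k) = -140/k**2 (R(k) = 4*((-35/k)/k) = 4*(-35/k**2) = -140/k**2)
W(D) = (-4 + D)*(D + sqrt(2)*sqrt(D)) (W(D) = (D - 4)*(D + sqrt(D + D)) = (-4 + D)*(D + sqrt(2*D)) = (-4 + D)*(D + sqrt(2)*sqrt(D)))
117 + W(x(5, -2))*R(26) = 117 + ((5**2)**2 - 4*5**2 + sqrt(2)*(5**2)**(3/2) - 4*sqrt(2)*sqrt(5**2))*(-140/26**2) = 117 + (25**2 - 4*25 + sqrt(2)*25**(3/2) - 4*sqrt(2)*sqrt(25))*(-140*1/676) = 117 + (625 - 100 + sqrt(2)*125 - 4*sqrt(2)*5)*(-35/169) = 117 + (625 - 100 + 125*sqrt(2) - 20*sqrt(2))*(-35/169) = 117 + (525 + 105*sqrt(2))*(-35/169) = 117 + (-18375/169 - 3675*sqrt(2)/169) = 1398/169 - 3675*sqrt(2)/169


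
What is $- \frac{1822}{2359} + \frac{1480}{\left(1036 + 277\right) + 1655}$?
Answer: $- \frac{34221}{125027} \approx -0.27371$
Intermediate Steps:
$- \frac{1822}{2359} + \frac{1480}{\left(1036 + 277\right) + 1655} = \left(-1822\right) \frac{1}{2359} + \frac{1480}{1313 + 1655} = - \frac{1822}{2359} + \frac{1480}{2968} = - \frac{1822}{2359} + 1480 \cdot \frac{1}{2968} = - \frac{1822}{2359} + \frac{185}{371} = - \frac{34221}{125027}$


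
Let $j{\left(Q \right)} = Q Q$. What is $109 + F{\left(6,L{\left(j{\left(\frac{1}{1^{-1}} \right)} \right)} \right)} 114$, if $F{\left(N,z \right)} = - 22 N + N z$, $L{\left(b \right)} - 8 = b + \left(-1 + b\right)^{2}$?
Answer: $-8783$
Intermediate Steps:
$j{\left(Q \right)} = Q^{2}$
$L{\left(b \right)} = 8 + b + \left(-1 + b\right)^{2}$ ($L{\left(b \right)} = 8 + \left(b + \left(-1 + b\right)^{2}\right) = 8 + b + \left(-1 + b\right)^{2}$)
$109 + F{\left(6,L{\left(j{\left(\frac{1}{1^{-1}} \right)} \right)} \right)} 114 = 109 + 6 \left(-22 + \left(9 + \left(\left(\frac{1}{1^{-1}}\right)^{2}\right)^{2} - \left(\frac{1}{1^{-1}}\right)^{2}\right)\right) 114 = 109 + 6 \left(-22 + \left(9 + \left(\left(1^{-1}\right)^{2}\right)^{2} - \left(1^{-1}\right)^{2}\right)\right) 114 = 109 + 6 \left(-22 + \left(9 + \left(1^{2}\right)^{2} - 1^{2}\right)\right) 114 = 109 + 6 \left(-22 + \left(9 + 1^{2} - 1\right)\right) 114 = 109 + 6 \left(-22 + \left(9 + 1 - 1\right)\right) 114 = 109 + 6 \left(-22 + 9\right) 114 = 109 + 6 \left(-13\right) 114 = 109 - 8892 = -8783$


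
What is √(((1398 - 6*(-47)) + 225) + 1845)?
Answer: 25*√6 ≈ 61.237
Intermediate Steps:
√(((1398 - 6*(-47)) + 225) + 1845) = √(((1398 + 282) + 225) + 1845) = √((1680 + 225) + 1845) = √(1905 + 1845) = √3750 = 25*√6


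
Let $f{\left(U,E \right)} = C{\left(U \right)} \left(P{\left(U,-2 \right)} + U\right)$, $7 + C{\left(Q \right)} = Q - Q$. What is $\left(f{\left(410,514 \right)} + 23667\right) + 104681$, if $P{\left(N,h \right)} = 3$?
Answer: $125457$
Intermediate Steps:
$C{\left(Q \right)} = -7$ ($C{\left(Q \right)} = -7 + \left(Q - Q\right) = -7 + 0 = -7$)
$f{\left(U,E \right)} = -21 - 7 U$ ($f{\left(U,E \right)} = - 7 \left(3 + U\right) = -21 - 7 U$)
$\left(f{\left(410,514 \right)} + 23667\right) + 104681 = \left(\left(-21 - 2870\right) + 23667\right) + 104681 = \left(-2891 + 23667\right) + 104681 = 20776 + 104681 = 125457$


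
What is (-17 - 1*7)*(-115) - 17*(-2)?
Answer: 2794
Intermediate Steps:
(-17 - 1*7)*(-115) - 17*(-2) = (-17 - 7)*(-115) + 34 = -24*(-115) + 34 = 2760 + 34 = 2794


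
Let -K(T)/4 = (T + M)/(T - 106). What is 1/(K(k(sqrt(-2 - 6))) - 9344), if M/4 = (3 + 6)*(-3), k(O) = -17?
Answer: -123/1149812 ≈ -0.00010697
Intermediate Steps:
M = -108 (M = 4*((3 + 6)*(-3)) = 4*(9*(-3)) = 4*(-27) = -108)
K(T) = -4*(-108 + T)/(-106 + T) (K(T) = -4*(T - 108)/(T - 106) = -4*(-108 + T)/(-106 + T))
1/(K(k(sqrt(-2 - 6))) - 9344) = 1/(4*(108 - 1*(-17))/(-106 - 17) - 9344) = 1/(4*(108 + 17)/(-123) - 9344) = 1/(4*(-1/123)*125 - 9344) = 1/(-500/123 - 9344) = 1/(-1149812/123) = -123/1149812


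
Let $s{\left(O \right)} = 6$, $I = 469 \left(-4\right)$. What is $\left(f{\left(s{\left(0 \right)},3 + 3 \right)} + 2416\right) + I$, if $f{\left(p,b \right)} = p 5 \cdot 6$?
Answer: $720$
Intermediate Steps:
$I = -1876$
$f{\left(p,b \right)} = 30 p$ ($f{\left(p,b \right)} = 5 p 6 = 30 p$)
$\left(f{\left(s{\left(0 \right)},3 + 3 \right)} + 2416\right) + I = \left(30 \cdot 6 + 2416\right) - 1876 = \left(180 + 2416\right) - 1876 = 2596 - 1876 = 720$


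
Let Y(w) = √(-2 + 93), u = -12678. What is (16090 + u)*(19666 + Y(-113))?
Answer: 67100392 + 3412*√91 ≈ 6.7133e+7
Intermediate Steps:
Y(w) = √91
(16090 + u)*(19666 + Y(-113)) = (16090 - 12678)*(19666 + √91) = 3412*(19666 + √91) = 67100392 + 3412*√91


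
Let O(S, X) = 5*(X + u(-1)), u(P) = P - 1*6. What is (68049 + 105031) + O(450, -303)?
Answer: 171530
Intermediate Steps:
u(P) = -6 + P (u(P) = P - 6 = -6 + P)
O(S, X) = -35 + 5*X (O(S, X) = 5*(X + (-6 - 1)) = 5*(X - 7) = 5*(-7 + X) = -35 + 5*X)
(68049 + 105031) + O(450, -303) = (68049 + 105031) + (-35 + 5*(-303)) = 173080 + (-35 - 1515) = 173080 - 1550 = 171530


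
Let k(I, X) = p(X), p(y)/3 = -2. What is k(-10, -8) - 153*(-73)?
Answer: 11163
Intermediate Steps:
p(y) = -6 (p(y) = 3*(-2) = -6)
k(I, X) = -6
k(-10, -8) - 153*(-73) = -6 - 153*(-73) = -6 + 11169 = 11163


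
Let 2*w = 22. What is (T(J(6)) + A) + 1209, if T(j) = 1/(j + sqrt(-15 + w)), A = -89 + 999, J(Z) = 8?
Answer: 36025/17 - I/34 ≈ 2119.1 - 0.029412*I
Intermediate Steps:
w = 11 (w = (1/2)*22 = 11)
A = 910
T(j) = 1/(j + 2*I) (T(j) = 1/(j + sqrt(-15 + 11)) = 1/(j + sqrt(-4)) = 1/(j + 2*I))
(T(J(6)) + A) + 1209 = (1/(8 + 2*I) + 910) + 1209 = ((8 - 2*I)/68 + 910) + 1209 = (910 + (8 - 2*I)/68) + 1209 = 2119 + (8 - 2*I)/68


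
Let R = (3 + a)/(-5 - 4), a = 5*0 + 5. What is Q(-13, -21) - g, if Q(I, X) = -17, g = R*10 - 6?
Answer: -19/9 ≈ -2.1111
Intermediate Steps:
a = 5 (a = 0 + 5 = 5)
R = -8/9 (R = (3 + 5)/(-5 - 4) = 8/(-9) = 8*(-⅑) = -8/9 ≈ -0.88889)
g = -134/9 (g = -8/9*10 - 6 = -80/9 - 6 = -134/9 ≈ -14.889)
Q(-13, -21) - g = -17 - 1*(-134/9) = -17 + 134/9 = -19/9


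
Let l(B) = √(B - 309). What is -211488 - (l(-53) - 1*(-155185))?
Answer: -366673 - I*√362 ≈ -3.6667e+5 - 19.026*I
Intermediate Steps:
l(B) = √(-309 + B)
-211488 - (l(-53) - 1*(-155185)) = -211488 - (√(-309 - 53) - 1*(-155185)) = -211488 - (√(-362) + 155185) = -211488 - (I*√362 + 155185) = -211488 - (155185 + I*√362) = -211488 + (-155185 - I*√362) = -366673 - I*√362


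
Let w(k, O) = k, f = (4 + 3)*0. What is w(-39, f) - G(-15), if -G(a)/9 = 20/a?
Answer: -51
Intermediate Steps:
G(a) = -180/a
f = 0 (f = 7*0 = 0)
w(-39, f) - G(-15) = -39 - (-180)/(-15) = -39 - (-180)*(-1)/15 = -39 - 1*12 = -39 - 12 = -51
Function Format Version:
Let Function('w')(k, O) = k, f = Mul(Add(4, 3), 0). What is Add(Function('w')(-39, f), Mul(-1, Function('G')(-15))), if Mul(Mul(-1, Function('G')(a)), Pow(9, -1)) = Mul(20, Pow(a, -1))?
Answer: -51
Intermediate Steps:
Function('G')(a) = Mul(-180, Pow(a, -1)) (Function('G')(a) = Mul(-9, Mul(20, Pow(a, -1))) = Mul(-180, Pow(a, -1)))
f = 0 (f = Mul(7, 0) = 0)
Add(Function('w')(-39, f), Mul(-1, Function('G')(-15))) = Add(-39, Mul(-1, Mul(-180, Pow(-15, -1)))) = Add(-39, Mul(-1, Mul(-180, Rational(-1, 15)))) = Add(-39, Mul(-1, 12)) = Add(-39, -12) = -51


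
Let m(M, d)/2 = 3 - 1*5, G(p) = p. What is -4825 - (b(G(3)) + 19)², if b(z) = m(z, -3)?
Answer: -5050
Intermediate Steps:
m(M, d) = -4 (m(M, d) = 2*(3 - 1*5) = 2*(3 - 5) = 2*(-2) = -4)
b(z) = -4
-4825 - (b(G(3)) + 19)² = -4825 - (-4 + 19)² = -4825 - 1*15² = -4825 - 1*225 = -4825 - 225 = -5050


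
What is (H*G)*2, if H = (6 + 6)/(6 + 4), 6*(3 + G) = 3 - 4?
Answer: -38/5 ≈ -7.6000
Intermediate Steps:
G = -19/6 (G = -3 + (3 - 4)/6 = -3 + (1/6)*(-1) = -3 - 1/6 = -19/6 ≈ -3.1667)
H = 6/5 (H = 12/10 = 12*(1/10) = 6/5 ≈ 1.2000)
(H*G)*2 = ((6/5)*(-19/6))*2 = -19/5*2 = -38/5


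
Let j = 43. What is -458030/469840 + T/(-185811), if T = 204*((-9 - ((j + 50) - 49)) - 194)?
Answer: -2047757147/2910048008 ≈ -0.70368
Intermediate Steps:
T = -50388 (T = 204*((-9 - ((43 + 50) - 49)) - 194) = 204*((-9 - (93 - 49)) - 194) = 204*((-9 - 1*44) - 194) = 204*((-9 - 44) - 194) = 204*(-53 - 194) = 204*(-247) = -50388)
-458030/469840 + T/(-185811) = -458030/469840 - 50388/(-185811) = -458030*1/469840 - 50388*(-1/185811) = -45803/46984 + 16796/61937 = -2047757147/2910048008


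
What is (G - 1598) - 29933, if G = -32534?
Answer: -64065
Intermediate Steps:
(G - 1598) - 29933 = (-32534 - 1598) - 29933 = -34132 - 29933 = -64065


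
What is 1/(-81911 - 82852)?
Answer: -1/164763 ≈ -6.0693e-6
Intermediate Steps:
1/(-81911 - 82852) = 1/(-164763) = -1/164763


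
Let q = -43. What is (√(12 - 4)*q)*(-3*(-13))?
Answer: -3354*√2 ≈ -4743.3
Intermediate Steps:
(√(12 - 4)*q)*(-3*(-13)) = (√(12 - 4)*(-43))*(-3*(-13)) = (√8*(-43))*39 = ((2*√2)*(-43))*39 = -86*√2*39 = -3354*√2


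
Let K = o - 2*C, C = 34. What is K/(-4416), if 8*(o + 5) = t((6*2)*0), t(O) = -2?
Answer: 293/17664 ≈ 0.016587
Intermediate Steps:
o = -21/4 (o = -5 + (1/8)*(-2) = -5 - 1/4 = -21/4 ≈ -5.2500)
K = -293/4 (K = -21/4 - 2*34 = -21/4 - 68 = -293/4 ≈ -73.250)
K/(-4416) = -293/4/(-4416) = -293/4*(-1/4416) = 293/17664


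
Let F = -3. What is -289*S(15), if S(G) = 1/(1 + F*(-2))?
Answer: -289/7 ≈ -41.286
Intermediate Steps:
S(G) = ⅐ (S(G) = 1/(1 - 3*(-2)) = 1/(1 + 6) = 1/7 = ⅐)
-289*S(15) = -289*⅐ = -289/7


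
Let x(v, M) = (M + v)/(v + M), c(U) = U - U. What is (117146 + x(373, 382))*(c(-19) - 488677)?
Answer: -57247044519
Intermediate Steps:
c(U) = 0
x(v, M) = 1 (x(v, M) = (M + v)/(M + v) = 1)
(117146 + x(373, 382))*(c(-19) - 488677) = (117146 + 1)*(0 - 488677) = 117147*(-488677) = -57247044519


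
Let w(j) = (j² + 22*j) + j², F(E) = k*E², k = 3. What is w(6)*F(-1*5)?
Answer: 15300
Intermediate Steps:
F(E) = 3*E²
w(j) = 2*j² + 22*j
w(6)*F(-1*5) = (2*6*(11 + 6))*(3*(-1*5)²) = (2*6*17)*(3*(-5)²) = 204*(3*25) = 204*75 = 15300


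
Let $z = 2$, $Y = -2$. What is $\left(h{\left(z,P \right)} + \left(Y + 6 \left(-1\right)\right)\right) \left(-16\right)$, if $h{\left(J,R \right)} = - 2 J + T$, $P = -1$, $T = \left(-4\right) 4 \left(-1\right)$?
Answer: $-64$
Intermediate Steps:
$T = 16$ ($T = \left(-16\right) \left(-1\right) = 16$)
$h{\left(J,R \right)} = 16 - 2 J$ ($h{\left(J,R \right)} = - 2 J + 16 = 16 - 2 J$)
$\left(h{\left(z,P \right)} + \left(Y + 6 \left(-1\right)\right)\right) \left(-16\right) = \left(\left(16 - 4\right) + \left(-2 + 6 \left(-1\right)\right)\right) \left(-16\right) = \left(\left(16 - 4\right) - 8\right) \left(-16\right) = \left(12 - 8\right) \left(-16\right) = 4 \left(-16\right) = -64$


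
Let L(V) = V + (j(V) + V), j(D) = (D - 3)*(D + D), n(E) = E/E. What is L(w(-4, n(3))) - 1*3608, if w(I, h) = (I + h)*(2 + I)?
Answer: -3560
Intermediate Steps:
n(E) = 1
w(I, h) = (2 + I)*(I + h)
j(D) = 2*D*(-3 + D) (j(D) = (-3 + D)*(2*D) = 2*D*(-3 + D))
L(V) = 2*V + 2*V*(-3 + V) (L(V) = V + (2*V*(-3 + V) + V) = V + (V + 2*V*(-3 + V)) = 2*V + 2*V*(-3 + V))
L(w(-4, n(3))) - 1*3608 = 2*((-4)² + 2*(-4) + 2*1 - 4*1)*(-2 + ((-4)² + 2*(-4) + 2*1 - 4*1)) - 1*3608 = 2*(16 - 8 + 2 - 4)*(-2 + (16 - 8 + 2 - 4)) - 3608 = 2*6*(-2 + 6) - 3608 = 2*6*4 - 3608 = 48 - 3608 = -3560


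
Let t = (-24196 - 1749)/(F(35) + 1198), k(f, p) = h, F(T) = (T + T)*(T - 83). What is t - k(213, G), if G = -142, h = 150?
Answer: -298355/2162 ≈ -138.00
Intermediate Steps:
F(T) = 2*T*(-83 + T) (F(T) = (2*T)*(-83 + T) = 2*T*(-83 + T))
k(f, p) = 150
t = 25945/2162 (t = (-24196 - 1749)/(2*35*(-83 + 35) + 1198) = -25945/(2*35*(-48) + 1198) = -25945/(-3360 + 1198) = -25945/(-2162) = -25945*(-1/2162) = 25945/2162 ≈ 12.000)
t - k(213, G) = 25945/2162 - 1*150 = 25945/2162 - 150 = -298355/2162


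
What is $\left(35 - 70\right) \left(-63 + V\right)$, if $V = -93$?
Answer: $5460$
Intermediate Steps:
$\left(35 - 70\right) \left(-63 + V\right) = \left(35 - 70\right) \left(-63 - 93\right) = \left(35 - 70\right) \left(-156\right) = \left(-35\right) \left(-156\right) = 5460$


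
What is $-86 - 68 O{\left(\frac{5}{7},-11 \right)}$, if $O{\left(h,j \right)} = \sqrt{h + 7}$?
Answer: $-86 - \frac{204 \sqrt{42}}{7} \approx -274.87$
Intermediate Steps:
$O{\left(h,j \right)} = \sqrt{7 + h}$
$-86 - 68 O{\left(\frac{5}{7},-11 \right)} = -86 - 68 \sqrt{7 + \frac{5}{7}} = -86 - 68 \sqrt{\frac{54}{7}} = -86 - 68 \frac{3 \sqrt{42}}{7} = -86 - \frac{204 \sqrt{42}}{7}$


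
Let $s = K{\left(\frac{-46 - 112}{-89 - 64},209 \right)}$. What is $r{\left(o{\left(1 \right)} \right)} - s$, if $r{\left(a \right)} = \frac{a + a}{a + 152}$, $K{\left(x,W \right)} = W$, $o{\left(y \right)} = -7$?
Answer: $- \frac{30319}{145} \approx -209.1$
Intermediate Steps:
$r{\left(a \right)} = \frac{2 a}{152 + a}$
$s = 209$
$r{\left(o{\left(1 \right)} \right)} - s = 2 \left(-7\right) \frac{1}{152 - 7} - 209 = 2 \left(-7\right) \frac{1}{145} - 209 = - \frac{14}{145} - 209 = - \frac{30319}{145}$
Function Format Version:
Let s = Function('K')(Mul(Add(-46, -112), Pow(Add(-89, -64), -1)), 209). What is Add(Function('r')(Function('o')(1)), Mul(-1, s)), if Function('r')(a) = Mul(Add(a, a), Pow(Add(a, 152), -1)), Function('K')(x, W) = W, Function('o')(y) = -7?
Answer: Rational(-30319, 145) ≈ -209.10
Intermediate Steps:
Function('r')(a) = Mul(2, a, Pow(Add(152, a), -1)) (Function('r')(a) = Mul(Mul(2, a), Pow(Add(152, a), -1)) = Mul(2, a, Pow(Add(152, a), -1)))
s = 209
Add(Function('r')(Function('o')(1)), Mul(-1, s)) = Add(Mul(2, -7, Pow(Add(152, -7), -1)), Mul(-1, 209)) = Add(Mul(2, -7, Pow(145, -1)), -209) = Add(Mul(2, -7, Rational(1, 145)), -209) = Add(Rational(-14, 145), -209) = Rational(-30319, 145)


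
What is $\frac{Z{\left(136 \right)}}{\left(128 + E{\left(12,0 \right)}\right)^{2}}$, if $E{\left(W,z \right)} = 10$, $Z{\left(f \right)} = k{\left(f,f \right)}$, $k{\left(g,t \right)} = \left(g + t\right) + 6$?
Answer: $\frac{139}{9522} \approx 0.014598$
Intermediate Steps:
$k{\left(g,t \right)} = 6 + g + t$
$Z{\left(f \right)} = 6 + 2 f$ ($Z{\left(f \right)} = 6 + f + f = 6 + 2 f$)
$\frac{Z{\left(136 \right)}}{\left(128 + E{\left(12,0 \right)}\right)^{2}} = \frac{6 + 2 \cdot 136}{\left(128 + 10\right)^{2}} = \frac{6 + 272}{138^{2}} = \frac{278}{19044} = 278 \cdot \frac{1}{19044} = \frac{139}{9522}$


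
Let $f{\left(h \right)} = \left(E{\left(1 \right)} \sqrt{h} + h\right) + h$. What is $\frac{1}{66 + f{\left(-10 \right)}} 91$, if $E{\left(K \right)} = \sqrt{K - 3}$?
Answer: $\frac{2093}{1048} + \frac{91 \sqrt{5}}{1048} \approx 2.1913$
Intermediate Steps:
$E{\left(K \right)} = \sqrt{-3 + K}$
$f{\left(h \right)} = 2 h + i \sqrt{2} \sqrt{h}$ ($f{\left(h \right)} = \left(\sqrt{-3 + 1} \sqrt{h} + h\right) + h = \left(\sqrt{-2} \sqrt{h} + h\right) + h = \left(i \sqrt{2} \sqrt{h} + h\right) + h = \left(h + i \sqrt{2} \sqrt{h}\right) + h = 2 h + i \sqrt{2} \sqrt{h}$)
$\frac{1}{66 + f{\left(-10 \right)}} 91 = \frac{1}{66 + \left(2 \left(-10\right) + i \sqrt{2} \sqrt{-10}\right)} 91 = \frac{1}{66 - \left(20 - i \sqrt{2} i \sqrt{10}\right)} 91 = \frac{1}{66 - \left(20 + 2 \sqrt{5}\right)} 91 = \frac{1}{46 - 2 \sqrt{5}} \cdot 91 = \frac{91}{46 - 2 \sqrt{5}}$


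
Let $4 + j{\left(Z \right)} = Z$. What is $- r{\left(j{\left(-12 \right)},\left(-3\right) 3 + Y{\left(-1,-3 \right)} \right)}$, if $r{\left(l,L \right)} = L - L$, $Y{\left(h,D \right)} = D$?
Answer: $0$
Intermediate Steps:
$j{\left(Z \right)} = -4 + Z$
$r{\left(l,L \right)} = 0$
$- r{\left(j{\left(-12 \right)},\left(-3\right) 3 + Y{\left(-1,-3 \right)} \right)} = \left(-1\right) 0 = 0$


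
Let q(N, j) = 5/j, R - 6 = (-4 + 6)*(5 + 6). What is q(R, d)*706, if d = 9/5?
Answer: 17650/9 ≈ 1961.1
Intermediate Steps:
R = 28 (R = 6 + (-4 + 6)*(5 + 6) = 6 + 2*11 = 6 + 22 = 28)
d = 9/5 (d = 9*(⅕) = 9/5 ≈ 1.8000)
q(R, d)*706 = (5/(9/5))*706 = (5*(5/9))*706 = (25/9)*706 = 17650/9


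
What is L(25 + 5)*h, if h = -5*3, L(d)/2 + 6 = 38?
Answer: -960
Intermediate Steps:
L(d) = 64 (L(d) = -12 + 2*38 = -12 + 76 = 64)
h = -15
L(25 + 5)*h = 64*(-15) = -960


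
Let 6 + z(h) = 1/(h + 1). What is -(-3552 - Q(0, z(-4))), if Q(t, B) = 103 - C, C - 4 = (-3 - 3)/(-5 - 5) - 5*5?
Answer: 18377/5 ≈ 3675.4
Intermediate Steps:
z(h) = -6 + 1/(1 + h) (z(h) = -6 + 1/(h + 1) = -6 + 1/(1 + h))
C = -102/5 (C = 4 + ((-3 - 3)/(-5 - 5) - 5*5) = 4 + (-6/(-10) - 25) = 4 + (-6*(-⅒) - 25) = 4 + (⅗ - 25) = 4 - 122/5 = -102/5 ≈ -20.400)
Q(t, B) = 617/5 (Q(t, B) = 103 - 1*(-102/5) = 103 + 102/5 = 617/5)
-(-3552 - Q(0, z(-4))) = -(-3552 - 1*617/5) = -(-3552 - 617/5) = -1*(-18377/5) = 18377/5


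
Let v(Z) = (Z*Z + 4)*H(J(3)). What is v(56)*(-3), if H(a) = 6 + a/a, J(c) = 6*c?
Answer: -65940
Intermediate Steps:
H(a) = 7 (H(a) = 6 + 1 = 7)
v(Z) = 28 + 7*Z**2 (v(Z) = (Z*Z + 4)*7 = (Z**2 + 4)*7 = (4 + Z**2)*7 = 28 + 7*Z**2)
v(56)*(-3) = (28 + 7*56**2)*(-3) = (28 + 7*3136)*(-3) = (28 + 21952)*(-3) = 21980*(-3) = -65940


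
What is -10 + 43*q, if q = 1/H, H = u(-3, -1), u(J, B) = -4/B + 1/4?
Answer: 2/17 ≈ 0.11765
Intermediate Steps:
u(J, B) = ¼ - 4/B (u(J, B) = -4/B + 1*(¼) = -4/B + ¼ = ¼ - 4/B)
H = 17/4 (H = (¼)*(-16 - 1)/(-1) = (¼)*(-1)*(-17) = 17/4 ≈ 4.2500)
q = 4/17 (q = 1/(17/4) = 4/17 ≈ 0.23529)
-10 + 43*q = -10 + 43*(4/17) = -10 + 172/17 = 2/17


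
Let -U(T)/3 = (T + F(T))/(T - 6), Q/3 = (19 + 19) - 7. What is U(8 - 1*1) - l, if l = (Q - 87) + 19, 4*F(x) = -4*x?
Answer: -25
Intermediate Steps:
F(x) = -x (F(x) = (-4*x)/4 = -x)
Q = 93 (Q = 3*((19 + 19) - 7) = 3*(38 - 7) = 3*31 = 93)
U(T) = 0 (U(T) = -3*(T - T)/(T - 6) = -0/(-6 + T) = -3*0 = 0)
l = 25 (l = (93 - 87) + 19 = 6 + 19 = 25)
U(8 - 1*1) - l = 0 - 1*25 = 0 - 25 = -25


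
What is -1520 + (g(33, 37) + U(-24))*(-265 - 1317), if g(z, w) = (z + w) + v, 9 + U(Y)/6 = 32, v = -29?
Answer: -284698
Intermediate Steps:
U(Y) = 138 (U(Y) = -54 + 6*32 = -54 + 192 = 138)
g(z, w) = -29 + w + z (g(z, w) = (z + w) - 29 = (w + z) - 29 = -29 + w + z)
-1520 + (g(33, 37) + U(-24))*(-265 - 1317) = -1520 + ((-29 + 37 + 33) + 138)*(-265 - 1317) = -1520 + (41 + 138)*(-1582) = -1520 + 179*(-1582) = -1520 - 283178 = -284698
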